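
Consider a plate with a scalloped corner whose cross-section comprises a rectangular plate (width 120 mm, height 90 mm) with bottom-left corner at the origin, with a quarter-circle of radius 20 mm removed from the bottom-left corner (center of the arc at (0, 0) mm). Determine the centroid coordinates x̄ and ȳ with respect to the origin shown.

plate: A = 120 × 90 = 10800.00, centroid at (60.00, 45.00).
removed quarter-circle: A = −¼π·20² = -314.16, centroid at (8.49, 8.49).
ΣA = 10485.84 mm², ΣAx̄ = 645333.33 mm³, ΣAȳ = 483333.33 mm³.
x̄ = 645333.33/10485.84 = 61.54 mm; ȳ = 483333.33/10485.84 = 46.09 mm.

x̄ = 61.54 mm, ȳ = 46.09 mm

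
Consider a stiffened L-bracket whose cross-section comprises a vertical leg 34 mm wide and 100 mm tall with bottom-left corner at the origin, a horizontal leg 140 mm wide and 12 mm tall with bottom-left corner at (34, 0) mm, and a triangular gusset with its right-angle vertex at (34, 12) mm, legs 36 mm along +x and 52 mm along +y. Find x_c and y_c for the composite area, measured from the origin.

x_c = 45.81 mm, y_c = 34.50 mm

vertical leg: A = 34 × 100 = 3400.00, centroid at (17.00, 50.00).
horizontal leg: A = 140 × 12 = 1680.00, centroid at (104.00, 6.00).
gusset: A = ½·36·52 = 936.00, centroid at (46.00, 29.33).
ΣA = 6016.00 mm²
ΣAx_c = (3400.00)(17.00) + (1680.00)(104.00) + (936.00)(46.00) = 275576.00 mm³
ΣAy_c = (3400.00)(50.00) + (1680.00)(6.00) + (936.00)(29.33) = 207536.00 mm³
x_c = 275576.00 / 6016.00 = 45.81 mm
y_c = 207536.00 / 6016.00 = 34.50 mm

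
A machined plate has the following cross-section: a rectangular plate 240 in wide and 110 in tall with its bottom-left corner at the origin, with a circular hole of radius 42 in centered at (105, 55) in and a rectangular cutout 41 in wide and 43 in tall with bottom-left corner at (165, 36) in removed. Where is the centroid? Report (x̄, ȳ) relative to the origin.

Part | A | x̄ᵢ | ȳᵢ | A·x̄ᵢ | A·ȳᵢ
plate | 26400.00 | 120.00 | 55.00 | 3168000.00 | 1452000.00
hole 1 | -5541.77 | 105.00 | 55.00 | -581885.79 | -304797.32
hole 2 | -1763.00 | 185.50 | 57.50 | -327036.50 | -101372.50
Σ | 19095.23 |  |  | 2259077.71 | 1045830.18
x̄ = 2259077.71 / 19095.23 = 118.31 in
ȳ = 1045830.18 / 19095.23 = 54.77 in

x̄ = 118.31 in, ȳ = 54.77 in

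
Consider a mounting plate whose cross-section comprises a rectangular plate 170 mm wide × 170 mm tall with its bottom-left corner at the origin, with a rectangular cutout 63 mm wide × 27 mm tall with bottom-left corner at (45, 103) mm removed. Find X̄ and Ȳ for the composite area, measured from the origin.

Part | A | x̄ᵢ | ȳᵢ | A·x̄ᵢ | A·ȳᵢ
plate | 28900.00 | 85.00 | 85.00 | 2456500.00 | 2456500.00
hole | -1701.00 | 76.50 | 116.50 | -130126.50 | -198166.50
Σ | 27199.00 |  |  | 2326373.50 | 2258333.50
X̄ = 2326373.50 / 27199.00 = 85.53 mm
Ȳ = 2258333.50 / 27199.00 = 83.03 mm

X̄ = 85.53 mm, Ȳ = 83.03 mm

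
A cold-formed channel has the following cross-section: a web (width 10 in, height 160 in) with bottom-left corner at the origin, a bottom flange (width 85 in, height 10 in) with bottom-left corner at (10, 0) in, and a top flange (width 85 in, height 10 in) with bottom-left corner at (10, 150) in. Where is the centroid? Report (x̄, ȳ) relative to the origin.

x̄ = 29.47 in, ȳ = 80.00 in

web: A = 10 × 160 = 1600.00, centroid at (5.00, 80.00).
bottom flange: A = 85 × 10 = 850.00, centroid at (52.50, 5.00).
top flange: A = 85 × 10 = 850.00, centroid at (52.50, 155.00).
ΣA = 3300.00 in²
ΣAx̄ = (1600.00)(5.00) + (850.00)(52.50) + (850.00)(52.50) = 97250.00 in³
ΣAȳ = (1600.00)(80.00) + (850.00)(5.00) + (850.00)(155.00) = 264000.00 in³
x̄ = 97250.00 / 3300.00 = 29.47 in
ȳ = 264000.00 / 3300.00 = 80.00 in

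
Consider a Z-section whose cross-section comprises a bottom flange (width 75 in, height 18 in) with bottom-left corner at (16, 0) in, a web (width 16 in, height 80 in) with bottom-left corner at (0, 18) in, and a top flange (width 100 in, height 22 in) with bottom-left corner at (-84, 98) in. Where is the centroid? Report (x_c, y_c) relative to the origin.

bottom flange: A = 75 × 18 = 1350.00, centroid at (53.50, 9.00).
web: A = 16 × 80 = 1280.00, centroid at (8.00, 58.00).
top flange: A = 100 × 22 = 2200.00, centroid at (-34.00, 109.00).
ΣA = 4830.00 in²
ΣAx_c = (1350.00)(53.50) + (1280.00)(8.00) + (2200.00)(-34.00) = 7665.00 in³
ΣAy_c = (1350.00)(9.00) + (1280.00)(58.00) + (2200.00)(109.00) = 326190.00 in³
x_c = 7665.00 / 4830.00 = 1.59 in
y_c = 326190.00 / 4830.00 = 67.53 in

x_c = 1.59 in, y_c = 67.53 in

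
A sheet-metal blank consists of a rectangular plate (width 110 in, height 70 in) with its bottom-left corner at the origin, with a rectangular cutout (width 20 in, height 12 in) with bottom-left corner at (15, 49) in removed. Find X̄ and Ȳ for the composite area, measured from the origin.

Part | A | x̄ᵢ | ȳᵢ | A·x̄ᵢ | A·ȳᵢ
plate | 7700.00 | 55.00 | 35.00 | 423500.00 | 269500.00
hole | -240.00 | 25.00 | 55.00 | -6000.00 | -13200.00
Σ | 7460.00 |  |  | 417500.00 | 256300.00
X̄ = 417500.00 / 7460.00 = 55.97 in
Ȳ = 256300.00 / 7460.00 = 34.36 in

X̄ = 55.97 in, Ȳ = 34.36 in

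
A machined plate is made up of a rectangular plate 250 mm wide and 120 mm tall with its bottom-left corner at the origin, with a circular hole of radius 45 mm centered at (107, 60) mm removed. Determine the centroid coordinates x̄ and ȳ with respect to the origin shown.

x̄ = 129.84 mm, ȳ = 60.00 mm

Part | A | x̄ᵢ | ȳᵢ | A·x̄ᵢ | A·ȳᵢ
plate | 30000.00 | 125.00 | 60.00 | 3750000.00 | 1800000.00
hole | -6361.73 | 107.00 | 60.00 | -680704.59 | -381703.51
Σ | 23638.27 |  |  | 3069295.41 | 1418296.49
x̄ = 3069295.41 / 23638.27 = 129.84 mm
ȳ = 1418296.49 / 23638.27 = 60.00 mm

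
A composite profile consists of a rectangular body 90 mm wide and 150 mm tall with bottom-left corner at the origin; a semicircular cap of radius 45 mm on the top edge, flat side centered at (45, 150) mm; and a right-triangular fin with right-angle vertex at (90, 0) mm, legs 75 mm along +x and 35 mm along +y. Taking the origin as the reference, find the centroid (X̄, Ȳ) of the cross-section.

X̄ = 50.11 mm, Ȳ = 87.01 mm

rectangular body: A = 90 × 150 = 13500.00, centroid at (45.00, 75.00).
semicircular top: A = ½π·45² = 3180.86, centroid at (45.00, 169.10).
triangular fin: A = ½·75·35 = 1312.50, centroid at (115.00, 11.67).
ΣA = 17993.36 mm²
ΣAX̄ = (13500.00)(45.00) + (3180.86)(45.00) + (1312.50)(115.00) = 901576.32 mm³
ΣAȲ = (13500.00)(75.00) + (3180.86)(169.10) + (1312.50)(11.67) = 1565691.88 mm³
X̄ = 901576.32 / 17993.36 = 50.11 mm
Ȳ = 1565691.88 / 17993.36 = 87.01 mm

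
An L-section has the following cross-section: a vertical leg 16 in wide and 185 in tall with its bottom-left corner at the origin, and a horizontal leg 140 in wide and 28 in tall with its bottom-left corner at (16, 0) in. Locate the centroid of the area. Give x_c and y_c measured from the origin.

vertical leg: A = 16 × 185 = 2960.00, centroid at (8.00, 92.50).
horizontal leg: A = 140 × 28 = 3920.00, centroid at (86.00, 14.00).
ΣA = 6880.00 in², ΣAx_c = 360800.00 in³, ΣAy_c = 328680.00 in³.
x_c = 360800.00/6880.00 = 52.44 in; y_c = 328680.00/6880.00 = 47.77 in.

x_c = 52.44 in, y_c = 47.77 in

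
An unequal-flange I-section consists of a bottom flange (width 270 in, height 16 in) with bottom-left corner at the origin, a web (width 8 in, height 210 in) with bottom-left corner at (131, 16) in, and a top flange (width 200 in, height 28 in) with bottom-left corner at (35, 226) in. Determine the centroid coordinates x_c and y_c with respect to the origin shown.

x_c = 135.00 in, y_c = 136.37 in

bottom flange: A = 270 × 16 = 4320.00, centroid at (135.00, 8.00).
web: A = 8 × 210 = 1680.00, centroid at (135.00, 121.00).
top flange: A = 200 × 28 = 5600.00, centroid at (135.00, 240.00).
ΣA = 11600.00 in²
ΣAx_c = (4320.00)(135.00) + (1680.00)(135.00) + (5600.00)(135.00) = 1566000.00 in³
ΣAy_c = (4320.00)(8.00) + (1680.00)(121.00) + (5600.00)(240.00) = 1581840.00 in³
x_c = 1566000.00 / 11600.00 = 135.00 in
y_c = 1581840.00 / 11600.00 = 136.37 in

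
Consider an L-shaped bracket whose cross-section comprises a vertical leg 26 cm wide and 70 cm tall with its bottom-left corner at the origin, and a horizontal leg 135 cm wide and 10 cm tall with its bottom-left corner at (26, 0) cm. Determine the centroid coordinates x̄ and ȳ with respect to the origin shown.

Part | A | x̄ᵢ | ȳᵢ | A·x̄ᵢ | A·ȳᵢ
vertical leg | 1820.00 | 13.00 | 35.00 | 23660.00 | 63700.00
horizontal leg | 1350.00 | 93.50 | 5.00 | 126225.00 | 6750.00
Σ | 3170.00 |  |  | 149885.00 | 70450.00
x̄ = 149885.00 / 3170.00 = 47.28 cm
ȳ = 70450.00 / 3170.00 = 22.22 cm

x̄ = 47.28 cm, ȳ = 22.22 cm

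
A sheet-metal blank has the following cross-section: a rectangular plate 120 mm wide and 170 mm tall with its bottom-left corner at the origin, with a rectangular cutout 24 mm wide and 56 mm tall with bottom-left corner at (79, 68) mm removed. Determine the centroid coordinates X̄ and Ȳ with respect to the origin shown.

X̄ = 57.81 mm, Ȳ = 84.22 mm

plate: A = 120 × 170 = 20400.00, centroid at (60.00, 85.00).
hole: A = −(24 × 56) = -1344.00, centroid at (91.00, 96.00).
ΣA = 19056.00 mm², ΣAX̄ = 1101696.00 mm³, ΣAȲ = 1604976.00 mm³.
X̄ = 1101696.00/19056.00 = 57.81 mm; Ȳ = 1604976.00/19056.00 = 84.22 mm.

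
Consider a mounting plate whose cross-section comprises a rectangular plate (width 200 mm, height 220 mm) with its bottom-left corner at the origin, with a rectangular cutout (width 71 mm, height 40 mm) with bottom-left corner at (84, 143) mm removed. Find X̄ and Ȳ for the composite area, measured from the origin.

X̄ = 98.65 mm, Ȳ = 106.34 mm

Part | A | x̄ᵢ | ȳᵢ | A·x̄ᵢ | A·ȳᵢ
plate | 44000.00 | 100.00 | 110.00 | 4400000.00 | 4840000.00
hole | -2840.00 | 119.50 | 163.00 | -339380.00 | -462920.00
Σ | 41160.00 |  |  | 4060620.00 | 4377080.00
X̄ = 4060620.00 / 41160.00 = 98.65 mm
Ȳ = 4377080.00 / 41160.00 = 106.34 mm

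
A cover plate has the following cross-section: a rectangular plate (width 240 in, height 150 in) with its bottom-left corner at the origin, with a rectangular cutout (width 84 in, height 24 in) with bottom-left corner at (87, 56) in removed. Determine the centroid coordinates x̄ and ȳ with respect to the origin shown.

x̄ = 119.47 in, ȳ = 75.42 in

plate: A = 240 × 150 = 36000.00, centroid at (120.00, 75.00).
hole: A = −(84 × 24) = -2016.00, centroid at (129.00, 68.00).
ΣA = 33984.00 in², ΣAx̄ = 4059936.00 in³, ΣAȳ = 2562912.00 in³.
x̄ = 4059936.00/33984.00 = 119.47 in; ȳ = 2562912.00/33984.00 = 75.42 in.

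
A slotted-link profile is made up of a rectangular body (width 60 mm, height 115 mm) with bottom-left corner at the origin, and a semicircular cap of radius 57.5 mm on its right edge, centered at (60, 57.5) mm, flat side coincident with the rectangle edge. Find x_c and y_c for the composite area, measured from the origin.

x_c = 53.36 mm, y_c = 57.50 mm

rectangular body: A = 60 × 115 = 6900.00, centroid at (30.00, 57.50).
semicircular end: A = ½π·57.5² = 5193.45, centroid at (84.40, 57.50).
ΣA = 12093.45 mm², ΣAx_c = 645346.30 mm³, ΣAy_c = 695373.11 mm³.
x_c = 645346.30/12093.45 = 53.36 mm; y_c = 695373.11/12093.45 = 57.50 mm.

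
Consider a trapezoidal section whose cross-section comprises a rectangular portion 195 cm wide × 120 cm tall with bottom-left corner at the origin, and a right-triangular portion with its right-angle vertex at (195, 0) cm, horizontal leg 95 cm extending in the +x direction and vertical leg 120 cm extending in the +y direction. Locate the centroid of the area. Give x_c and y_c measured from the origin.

rectangular portion: A = 195 × 120 = 23400.00, centroid at (97.50, 60.00).
triangular portion: A = ½·95·120 = 5700.00, centroid at (226.67, 40.00).
ΣA = 29100.00 cm², ΣAx_c = 3573500.00 cm³, ΣAy_c = 1632000.00 cm³.
x_c = 3573500.00/29100.00 = 122.80 cm; y_c = 1632000.00/29100.00 = 56.08 cm.

x_c = 122.80 cm, y_c = 56.08 cm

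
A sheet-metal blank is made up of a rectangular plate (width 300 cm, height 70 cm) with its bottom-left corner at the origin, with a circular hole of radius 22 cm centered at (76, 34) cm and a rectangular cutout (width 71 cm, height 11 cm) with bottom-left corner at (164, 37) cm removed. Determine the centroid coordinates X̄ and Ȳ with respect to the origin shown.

X̄ = 153.95 cm, Ȳ = 34.77 cm

plate: A = 300 × 70 = 21000.00, centroid at (150.00, 35.00).
hole 1: A = −π·22² = -1520.53, centroid at (76.00, 34.00).
hole 2: A = −(71 × 11) = -781.00, centroid at (199.50, 42.50).
ΣA = 18698.47 cm², ΣAX̄ = 2878630.16 cm³, ΣAȲ = 650109.45 cm³.
X̄ = 2878630.16/18698.47 = 153.95 cm; Ȳ = 650109.45/18698.47 = 34.77 cm.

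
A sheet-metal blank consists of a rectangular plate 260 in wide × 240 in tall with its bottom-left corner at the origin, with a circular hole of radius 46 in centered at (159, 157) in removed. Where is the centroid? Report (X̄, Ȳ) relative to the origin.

X̄ = 126.54 in, Ȳ = 115.59 in

Part | A | x̄ᵢ | ȳᵢ | A·x̄ᵢ | A·ȳᵢ
plate | 62400.00 | 130.00 | 120.00 | 8112000.00 | 7488000.00
hole | -6647.61 | 159.00 | 157.00 | -1056970.00 | -1043674.78
Σ | 55752.39 |  |  | 7055030.00 | 6444325.22
X̄ = 7055030.00 / 55752.39 = 126.54 in
Ȳ = 6444325.22 / 55752.39 = 115.59 in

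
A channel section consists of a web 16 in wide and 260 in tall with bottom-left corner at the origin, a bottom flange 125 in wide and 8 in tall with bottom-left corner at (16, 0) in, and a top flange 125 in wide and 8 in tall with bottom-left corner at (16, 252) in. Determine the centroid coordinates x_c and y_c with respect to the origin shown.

x_c = 30.89 in, y_c = 130.00 in

Part | A | x̄ᵢ | ȳᵢ | A·x̄ᵢ | A·ȳᵢ
web | 4160.00 | 8.00 | 130.00 | 33280.00 | 540800.00
bottom flange | 1000.00 | 78.50 | 4.00 | 78500.00 | 4000.00
top flange | 1000.00 | 78.50 | 256.00 | 78500.00 | 256000.00
Σ | 6160.00 |  |  | 190280.00 | 800800.00
x_c = 190280.00 / 6160.00 = 30.89 in
y_c = 800800.00 / 6160.00 = 130.00 in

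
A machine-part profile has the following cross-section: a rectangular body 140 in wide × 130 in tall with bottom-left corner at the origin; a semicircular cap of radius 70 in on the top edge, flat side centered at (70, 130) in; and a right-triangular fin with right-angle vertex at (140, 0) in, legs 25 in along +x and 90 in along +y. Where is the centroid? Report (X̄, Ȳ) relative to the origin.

X̄ = 73.26 in, Ȳ = 90.52 in

rectangular body: A = 140 × 130 = 18200.00, centroid at (70.00, 65.00).
semicircular top: A = ½π·70² = 7696.90, centroid at (70.00, 159.71).
triangular fin: A = ½·25·90 = 1125.00, centroid at (148.33, 30.00).
ΣA = 27021.90 in²
ΣAX̄ = (18200.00)(70.00) + (7696.90)(70.00) + (1125.00)(148.33) = 1979658.14 in³
ΣAȲ = (18200.00)(65.00) + (7696.90)(159.71) + (1125.00)(30.00) = 2446013.93 in³
X̄ = 1979658.14 / 27021.90 = 73.26 in
Ȳ = 2446013.93 / 27021.90 = 90.52 in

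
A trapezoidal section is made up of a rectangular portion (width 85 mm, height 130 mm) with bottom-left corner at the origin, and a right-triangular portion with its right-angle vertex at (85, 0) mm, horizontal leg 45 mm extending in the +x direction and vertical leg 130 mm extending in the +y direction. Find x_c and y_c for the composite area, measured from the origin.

Part | A | x̄ᵢ | ȳᵢ | A·x̄ᵢ | A·ȳᵢ
rectangular portion | 11050.00 | 42.50 | 65.00 | 469625.00 | 718250.00
triangular portion | 2925.00 | 100.00 | 43.33 | 292500.00 | 126750.00
Σ | 13975.00 |  |  | 762125.00 | 845000.00
x_c = 762125.00 / 13975.00 = 54.53 mm
y_c = 845000.00 / 13975.00 = 60.47 mm

x_c = 54.53 mm, y_c = 60.47 mm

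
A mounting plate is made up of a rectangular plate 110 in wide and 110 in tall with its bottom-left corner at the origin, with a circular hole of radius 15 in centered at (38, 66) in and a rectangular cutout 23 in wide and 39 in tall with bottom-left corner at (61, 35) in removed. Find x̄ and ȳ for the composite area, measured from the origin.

plate: A = 110 × 110 = 12100.00, centroid at (55.00, 55.00).
hole 1: A = −π·15² = -706.86, centroid at (38.00, 66.00).
hole 2: A = −(23 × 39) = -897.00, centroid at (72.50, 54.50).
ΣA = 10496.14 in²
ΣAx̄ = (12100.00)(55.00) + (-706.86)(38.00) + (-897.00)(72.50) = 573606.88 in³
ΣAȳ = (12100.00)(55.00) + (-706.86)(66.00) + (-897.00)(54.50) = 569960.85 in³
x̄ = 573606.88 / 10496.14 = 54.65 in
ȳ = 569960.85 / 10496.14 = 54.30 in

x̄ = 54.65 in, ȳ = 54.30 in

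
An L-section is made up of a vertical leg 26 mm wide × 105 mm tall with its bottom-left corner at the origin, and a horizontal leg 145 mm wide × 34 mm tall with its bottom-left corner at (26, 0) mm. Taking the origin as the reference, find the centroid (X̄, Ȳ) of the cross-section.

X̄ = 68.03 mm, Ȳ = 29.65 mm

vertical leg: A = 26 × 105 = 2730.00, centroid at (13.00, 52.50).
horizontal leg: A = 145 × 34 = 4930.00, centroid at (98.50, 17.00).
ΣA = 7660.00 mm², ΣAX̄ = 521095.00 mm³, ΣAȲ = 227135.00 mm³.
X̄ = 521095.00/7660.00 = 68.03 mm; Ȳ = 227135.00/7660.00 = 29.65 mm.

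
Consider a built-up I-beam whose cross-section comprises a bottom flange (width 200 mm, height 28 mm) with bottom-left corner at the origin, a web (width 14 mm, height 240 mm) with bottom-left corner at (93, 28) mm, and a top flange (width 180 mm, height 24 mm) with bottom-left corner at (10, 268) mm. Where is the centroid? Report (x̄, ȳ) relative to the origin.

bottom flange: A = 200 × 28 = 5600.00, centroid at (100.00, 14.00).
web: A = 14 × 240 = 3360.00, centroid at (100.00, 148.00).
top flange: A = 180 × 24 = 4320.00, centroid at (100.00, 280.00).
ΣA = 13280.00 mm², ΣAx̄ = 1328000.00 mm³, ΣAȳ = 1785280.00 mm³.
x̄ = 1328000.00/13280.00 = 100.00 mm; ȳ = 1785280.00/13280.00 = 134.43 mm.

x̄ = 100.00 mm, ȳ = 134.43 mm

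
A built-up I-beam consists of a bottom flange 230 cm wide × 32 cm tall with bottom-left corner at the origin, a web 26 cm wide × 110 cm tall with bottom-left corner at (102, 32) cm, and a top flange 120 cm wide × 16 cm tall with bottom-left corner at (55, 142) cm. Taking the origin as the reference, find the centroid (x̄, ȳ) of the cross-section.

Part | A | x̄ᵢ | ȳᵢ | A·x̄ᵢ | A·ȳᵢ
bottom flange | 7360.00 | 115.00 | 16.00 | 846400.00 | 117760.00
web | 2860.00 | 115.00 | 87.00 | 328900.00 | 248820.00
top flange | 1920.00 | 115.00 | 150.00 | 220800.00 | 288000.00
Σ | 12140.00 |  |  | 1396100.00 | 654580.00
x̄ = 1396100.00 / 12140.00 = 115.00 cm
ȳ = 654580.00 / 12140.00 = 53.92 cm

x̄ = 115.00 cm, ȳ = 53.92 cm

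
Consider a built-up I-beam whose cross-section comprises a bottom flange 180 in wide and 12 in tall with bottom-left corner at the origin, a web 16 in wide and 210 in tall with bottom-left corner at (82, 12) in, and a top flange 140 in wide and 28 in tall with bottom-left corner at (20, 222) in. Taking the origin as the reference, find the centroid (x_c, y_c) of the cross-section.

x_c = 90.00 in, y_c = 141.02 in

bottom flange: A = 180 × 12 = 2160.00, centroid at (90.00, 6.00).
web: A = 16 × 210 = 3360.00, centroid at (90.00, 117.00).
top flange: A = 140 × 28 = 3920.00, centroid at (90.00, 236.00).
ΣA = 9440.00 in², ΣAx_c = 849600.00 in³, ΣAy_c = 1331200.00 in³.
x_c = 849600.00/9440.00 = 90.00 in; y_c = 1331200.00/9440.00 = 141.02 in.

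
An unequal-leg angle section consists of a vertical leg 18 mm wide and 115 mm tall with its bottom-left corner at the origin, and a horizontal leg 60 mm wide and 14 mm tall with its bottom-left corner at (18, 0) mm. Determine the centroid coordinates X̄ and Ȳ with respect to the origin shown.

X̄ = 20.26 mm, Ȳ = 42.92 mm

Part | A | x̄ᵢ | ȳᵢ | A·x̄ᵢ | A·ȳᵢ
vertical leg | 2070.00 | 9.00 | 57.50 | 18630.00 | 119025.00
horizontal leg | 840.00 | 48.00 | 7.00 | 40320.00 | 5880.00
Σ | 2910.00 |  |  | 58950.00 | 124905.00
X̄ = 58950.00 / 2910.00 = 20.26 mm
Ȳ = 124905.00 / 2910.00 = 42.92 mm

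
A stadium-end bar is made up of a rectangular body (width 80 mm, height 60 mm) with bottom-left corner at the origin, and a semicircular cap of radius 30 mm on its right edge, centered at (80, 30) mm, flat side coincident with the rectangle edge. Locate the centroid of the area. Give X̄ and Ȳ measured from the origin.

X̄ = 52.00 mm, Ȳ = 30.00 mm

Part | A | x̄ᵢ | ȳᵢ | A·x̄ᵢ | A·ȳᵢ
rectangular body | 4800.00 | 40.00 | 30.00 | 192000.00 | 144000.00
semicircular end | 1413.72 | 92.73 | 30.00 | 131097.34 | 42411.50
Σ | 6213.72 |  |  | 323097.34 | 186411.50
X̄ = 323097.34 / 6213.72 = 52.00 mm
Ȳ = 186411.50 / 6213.72 = 30.00 mm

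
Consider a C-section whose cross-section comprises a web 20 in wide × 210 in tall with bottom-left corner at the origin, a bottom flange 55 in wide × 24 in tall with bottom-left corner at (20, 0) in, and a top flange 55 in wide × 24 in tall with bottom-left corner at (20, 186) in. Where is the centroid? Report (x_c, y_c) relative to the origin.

x_c = 24.47 in, y_c = 105.00 in

web: A = 20 × 210 = 4200.00, centroid at (10.00, 105.00).
bottom flange: A = 55 × 24 = 1320.00, centroid at (47.50, 12.00).
top flange: A = 55 × 24 = 1320.00, centroid at (47.50, 198.00).
ΣA = 6840.00 in², ΣAx_c = 167400.00 in³, ΣAy_c = 718200.00 in³.
x_c = 167400.00/6840.00 = 24.47 in; y_c = 718200.00/6840.00 = 105.00 in.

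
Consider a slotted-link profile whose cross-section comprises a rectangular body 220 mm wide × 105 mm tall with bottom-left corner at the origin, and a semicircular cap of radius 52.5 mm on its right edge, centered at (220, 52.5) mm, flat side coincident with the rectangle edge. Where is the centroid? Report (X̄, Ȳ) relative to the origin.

rectangular body: A = 220 × 105 = 23100.00, centroid at (110.00, 52.50).
semicircular end: A = ½π·52.5² = 4329.51, centroid at (242.28, 52.50).
ΣA = 27429.51 mm²
ΣAX̄ = (23100.00)(110.00) + (4329.51)(242.28) = 3589960.37 mm³
ΣAȲ = (23100.00)(52.50) + (4329.51)(52.50) = 1440049.14 mm³
X̄ = 3589960.37 / 27429.51 = 130.88 mm
Ȳ = 1440049.14 / 27429.51 = 52.50 mm

X̄ = 130.88 mm, Ȳ = 52.50 mm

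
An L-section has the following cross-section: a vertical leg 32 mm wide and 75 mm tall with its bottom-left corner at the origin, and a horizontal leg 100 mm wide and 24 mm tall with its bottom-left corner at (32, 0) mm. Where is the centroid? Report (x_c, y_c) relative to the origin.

vertical leg: A = 32 × 75 = 2400.00, centroid at (16.00, 37.50).
horizontal leg: A = 100 × 24 = 2400.00, centroid at (82.00, 12.00).
ΣA = 4800.00 mm²
ΣAx_c = (2400.00)(16.00) + (2400.00)(82.00) = 235200.00 mm³
ΣAy_c = (2400.00)(37.50) + (2400.00)(12.00) = 118800.00 mm³
x_c = 235200.00 / 4800.00 = 49.00 mm
y_c = 118800.00 / 4800.00 = 24.75 mm

x_c = 49.00 mm, y_c = 24.75 mm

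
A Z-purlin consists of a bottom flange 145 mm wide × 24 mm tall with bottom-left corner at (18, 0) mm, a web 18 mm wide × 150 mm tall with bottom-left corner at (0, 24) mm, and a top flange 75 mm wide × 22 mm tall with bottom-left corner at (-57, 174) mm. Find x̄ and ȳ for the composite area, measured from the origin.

x̄ = 39.22 mm, ȳ = 78.46 mm

bottom flange: A = 145 × 24 = 3480.00, centroid at (90.50, 12.00).
web: A = 18 × 150 = 2700.00, centroid at (9.00, 99.00).
top flange: A = 75 × 22 = 1650.00, centroid at (-19.50, 185.00).
ΣA = 7830.00 mm², ΣAx̄ = 307065.00 mm³, ΣAȳ = 614310.00 mm³.
x̄ = 307065.00/7830.00 = 39.22 mm; ȳ = 614310.00/7830.00 = 78.46 mm.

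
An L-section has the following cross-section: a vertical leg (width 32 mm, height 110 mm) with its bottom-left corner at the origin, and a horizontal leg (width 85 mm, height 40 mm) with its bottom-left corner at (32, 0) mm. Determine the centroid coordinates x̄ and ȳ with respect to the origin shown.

vertical leg: A = 32 × 110 = 3520.00, centroid at (16.00, 55.00).
horizontal leg: A = 85 × 40 = 3400.00, centroid at (74.50, 20.00).
ΣA = 6920.00 mm², ΣAx̄ = 309620.00 mm³, ΣAȳ = 261600.00 mm³.
x̄ = 309620.00/6920.00 = 44.74 mm; ȳ = 261600.00/6920.00 = 37.80 mm.

x̄ = 44.74 mm, ȳ = 37.80 mm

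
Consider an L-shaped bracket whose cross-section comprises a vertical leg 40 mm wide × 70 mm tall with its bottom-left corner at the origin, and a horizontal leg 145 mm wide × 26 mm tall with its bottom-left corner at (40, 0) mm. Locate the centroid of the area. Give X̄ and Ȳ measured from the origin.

X̄ = 73.08 mm, Ȳ = 22.38 mm

vertical leg: A = 40 × 70 = 2800.00, centroid at (20.00, 35.00).
horizontal leg: A = 145 × 26 = 3770.00, centroid at (112.50, 13.00).
ΣA = 6570.00 mm², ΣAX̄ = 480125.00 mm³, ΣAȲ = 147010.00 mm³.
X̄ = 480125.00/6570.00 = 73.08 mm; Ȳ = 147010.00/6570.00 = 22.38 mm.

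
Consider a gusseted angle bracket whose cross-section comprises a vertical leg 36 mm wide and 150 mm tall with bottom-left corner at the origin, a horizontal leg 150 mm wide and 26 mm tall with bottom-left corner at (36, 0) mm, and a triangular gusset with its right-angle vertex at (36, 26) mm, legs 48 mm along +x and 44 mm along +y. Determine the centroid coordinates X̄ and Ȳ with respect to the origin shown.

X̄ = 56.49 mm, Ȳ = 48.15 mm

Part | A | x̄ᵢ | ȳᵢ | A·x̄ᵢ | A·ȳᵢ
vertical leg | 5400.00 | 18.00 | 75.00 | 97200.00 | 405000.00
horizontal leg | 3900.00 | 111.00 | 13.00 | 432900.00 | 50700.00
gusset | 1056.00 | 52.00 | 40.67 | 54912.00 | 42944.00
Σ | 10356.00 |  |  | 585012.00 | 498644.00
X̄ = 585012.00 / 10356.00 = 56.49 mm
Ȳ = 498644.00 / 10356.00 = 48.15 mm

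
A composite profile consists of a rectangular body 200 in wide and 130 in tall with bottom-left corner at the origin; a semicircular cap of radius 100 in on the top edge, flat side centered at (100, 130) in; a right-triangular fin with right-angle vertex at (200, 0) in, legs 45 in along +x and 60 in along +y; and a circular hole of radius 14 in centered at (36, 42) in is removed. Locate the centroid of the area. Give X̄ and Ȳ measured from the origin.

X̄ = 104.59 in, Ȳ = 103.67 in

rectangular body: A = 200 × 130 = 26000.00, centroid at (100.00, 65.00).
semicircular top: A = ½π·100² = 15707.96, centroid at (100.00, 172.44).
triangular fin: A = ½·45·60 = 1350.00, centroid at (215.00, 20.00).
hole: A = −π·14² = -615.75, centroid at (36.00, 42.00).
ΣA = 42442.21 in², ΣAX̄ = 4438879.25 in³, ΣAȲ = 4399840.30 in³.
X̄ = 4438879.25/42442.21 = 104.59 in; Ȳ = 4399840.30/42442.21 = 103.67 in.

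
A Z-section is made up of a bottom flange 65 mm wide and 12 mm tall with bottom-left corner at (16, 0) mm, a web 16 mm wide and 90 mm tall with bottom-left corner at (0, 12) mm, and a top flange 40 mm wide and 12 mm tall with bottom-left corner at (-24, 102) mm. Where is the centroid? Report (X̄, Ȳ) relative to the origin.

bottom flange: A = 65 × 12 = 780.00, centroid at (48.50, 6.00).
web: A = 16 × 90 = 1440.00, centroid at (8.00, 57.00).
top flange: A = 40 × 12 = 480.00, centroid at (-4.00, 108.00).
ΣA = 2700.00 mm²
ΣAX̄ = (780.00)(48.50) + (1440.00)(8.00) + (480.00)(-4.00) = 47430.00 mm³
ΣAȲ = (780.00)(6.00) + (1440.00)(57.00) + (480.00)(108.00) = 138600.00 mm³
X̄ = 47430.00 / 2700.00 = 17.57 mm
Ȳ = 138600.00 / 2700.00 = 51.33 mm

X̄ = 17.57 mm, Ȳ = 51.33 mm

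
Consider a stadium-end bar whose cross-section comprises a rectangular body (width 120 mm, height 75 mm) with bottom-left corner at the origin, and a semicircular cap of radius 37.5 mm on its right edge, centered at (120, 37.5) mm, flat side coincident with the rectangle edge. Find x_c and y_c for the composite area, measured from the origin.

x_c = 74.96 mm, y_c = 37.50 mm

rectangular body: A = 120 × 75 = 9000.00, centroid at (60.00, 37.50).
semicircular end: A = ½π·37.5² = 2208.93, centroid at (135.92, 37.50).
ΣA = 11208.93 mm², ΣAx_c = 840228.13 mm³, ΣAy_c = 420334.96 mm³.
x_c = 840228.13/11208.93 = 74.96 mm; y_c = 420334.96/11208.93 = 37.50 mm.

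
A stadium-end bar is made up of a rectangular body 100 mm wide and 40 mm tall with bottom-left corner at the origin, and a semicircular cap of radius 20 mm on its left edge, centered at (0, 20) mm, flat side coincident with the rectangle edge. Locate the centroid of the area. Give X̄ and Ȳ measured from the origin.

rectangular body: A = 100 × 40 = 4000.00, centroid at (50.00, 20.00).
semicircular end: A = ½π·20² = 628.32, centroid at (-8.49, 20.00).
ΣA = 4628.32 mm², ΣAX̄ = 194666.67 mm³, ΣAȲ = 92566.37 mm³.
X̄ = 194666.67/4628.32 = 42.06 mm; Ȳ = 92566.37/4628.32 = 20.00 mm.

X̄ = 42.06 mm, Ȳ = 20.00 mm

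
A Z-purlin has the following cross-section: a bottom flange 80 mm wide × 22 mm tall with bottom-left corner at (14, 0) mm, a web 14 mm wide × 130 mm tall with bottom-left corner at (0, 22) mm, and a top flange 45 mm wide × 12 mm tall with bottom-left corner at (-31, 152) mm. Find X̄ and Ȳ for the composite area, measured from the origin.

X̄ = 25.05 mm, Ȳ = 63.84 mm

bottom flange: A = 80 × 22 = 1760.00, centroid at (54.00, 11.00).
web: A = 14 × 130 = 1820.00, centroid at (7.00, 87.00).
top flange: A = 45 × 12 = 540.00, centroid at (-8.50, 158.00).
ΣA = 4120.00 mm²
ΣAX̄ = (1760.00)(54.00) + (1820.00)(7.00) + (540.00)(-8.50) = 103190.00 mm³
ΣAȲ = (1760.00)(11.00) + (1820.00)(87.00) + (540.00)(158.00) = 263020.00 mm³
X̄ = 103190.00 / 4120.00 = 25.05 mm
Ȳ = 263020.00 / 4120.00 = 63.84 mm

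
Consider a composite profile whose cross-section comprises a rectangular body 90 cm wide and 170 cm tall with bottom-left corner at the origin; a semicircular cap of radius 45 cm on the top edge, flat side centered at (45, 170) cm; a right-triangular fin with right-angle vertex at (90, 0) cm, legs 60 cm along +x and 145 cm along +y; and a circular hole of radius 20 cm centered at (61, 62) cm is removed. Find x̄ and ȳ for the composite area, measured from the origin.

x̄ = 57.17 cm, ȳ = 94.29 cm

Part | A | x̄ᵢ | ȳᵢ | A·x̄ᵢ | A·ȳᵢ
rectangular body | 15300.00 | 45.00 | 85.00 | 688500.00 | 1300500.00
semicircular top | 3180.86 | 45.00 | 189.10 | 143138.82 | 601496.64
triangular fin | 4350.00 | 110.00 | 48.33 | 478500.00 | 210250.00
hole | -1256.64 | 61.00 | 62.00 | -76654.86 | -77911.50
Σ | 21574.23 |  |  | 1233483.95 | 2034335.14
x̄ = 1233483.95 / 21574.23 = 57.17 cm
ȳ = 2034335.14 / 21574.23 = 94.29 cm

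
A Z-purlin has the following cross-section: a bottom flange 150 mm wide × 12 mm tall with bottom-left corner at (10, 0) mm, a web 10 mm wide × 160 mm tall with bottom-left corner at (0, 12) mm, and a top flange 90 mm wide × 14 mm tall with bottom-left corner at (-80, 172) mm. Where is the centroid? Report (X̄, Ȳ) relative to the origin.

X̄ = 25.09 mm, Ȳ = 82.30 mm

bottom flange: A = 150 × 12 = 1800.00, centroid at (85.00, 6.00).
web: A = 10 × 160 = 1600.00, centroid at (5.00, 92.00).
top flange: A = 90 × 14 = 1260.00, centroid at (-35.00, 179.00).
ΣA = 4660.00 mm², ΣAX̄ = 116900.00 mm³, ΣAȲ = 383540.00 mm³.
X̄ = 116900.00/4660.00 = 25.09 mm; Ȳ = 383540.00/4660.00 = 82.30 mm.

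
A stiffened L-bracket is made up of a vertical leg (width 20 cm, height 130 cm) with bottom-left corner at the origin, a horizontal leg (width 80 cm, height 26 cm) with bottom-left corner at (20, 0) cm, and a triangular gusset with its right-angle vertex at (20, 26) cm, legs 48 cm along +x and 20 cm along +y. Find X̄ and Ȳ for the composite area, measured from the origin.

vertical leg: A = 20 × 130 = 2600.00, centroid at (10.00, 65.00).
horizontal leg: A = 80 × 26 = 2080.00, centroid at (60.00, 13.00).
gusset: A = ½·48·20 = 480.00, centroid at (36.00, 32.67).
ΣA = 5160.00 cm²
ΣAX̄ = (2600.00)(10.00) + (2080.00)(60.00) + (480.00)(36.00) = 168080.00 cm³
ΣAȲ = (2600.00)(65.00) + (2080.00)(13.00) + (480.00)(32.67) = 211720.00 cm³
X̄ = 168080.00 / 5160.00 = 32.57 cm
Ȳ = 211720.00 / 5160.00 = 41.03 cm

X̄ = 32.57 cm, Ȳ = 41.03 cm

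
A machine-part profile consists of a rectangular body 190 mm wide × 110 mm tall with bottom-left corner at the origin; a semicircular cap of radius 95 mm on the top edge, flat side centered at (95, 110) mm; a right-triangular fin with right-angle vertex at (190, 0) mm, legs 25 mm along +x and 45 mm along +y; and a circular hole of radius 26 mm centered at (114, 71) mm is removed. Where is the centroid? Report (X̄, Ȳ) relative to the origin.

rectangular body: A = 190 × 110 = 20900.00, centroid at (95.00, 55.00).
semicircular top: A = ½π·95² = 14176.44, centroid at (95.00, 150.32).
triangular fin: A = ½·25·45 = 562.50, centroid at (198.33, 15.00).
hole: A = −π·26² = -2123.72, centroid at (114.00, 71.00).
ΣA = 33515.22 mm²
ΣAX̄ = (20900.00)(95.00) + (14176.44)(95.00) + (562.50)(198.33) + (-2123.72)(114.00) = 3201720.30 mm³
ΣAȲ = (20900.00)(55.00) + (14176.44)(150.32) + (562.50)(15.00) + (-2123.72)(71.00) = 3138145.01 mm³
X̄ = 3201720.30 / 33515.22 = 95.53 mm
Ȳ = 3138145.01 / 33515.22 = 93.63 mm

X̄ = 95.53 mm, Ȳ = 93.63 mm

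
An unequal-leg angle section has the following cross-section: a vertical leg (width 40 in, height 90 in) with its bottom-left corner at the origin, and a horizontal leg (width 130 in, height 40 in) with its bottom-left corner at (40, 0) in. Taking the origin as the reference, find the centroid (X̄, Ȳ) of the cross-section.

Part | A | x̄ᵢ | ȳᵢ | A·x̄ᵢ | A·ȳᵢ
vertical leg | 3600.00 | 20.00 | 45.00 | 72000.00 | 162000.00
horizontal leg | 5200.00 | 105.00 | 20.00 | 546000.00 | 104000.00
Σ | 8800.00 |  |  | 618000.00 | 266000.00
X̄ = 618000.00 / 8800.00 = 70.23 in
Ȳ = 266000.00 / 8800.00 = 30.23 in

X̄ = 70.23 in, Ȳ = 30.23 in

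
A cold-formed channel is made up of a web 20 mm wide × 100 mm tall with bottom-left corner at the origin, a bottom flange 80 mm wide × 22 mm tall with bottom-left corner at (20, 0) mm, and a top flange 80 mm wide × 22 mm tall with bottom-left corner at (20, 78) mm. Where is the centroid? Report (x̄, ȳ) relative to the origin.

Part | A | x̄ᵢ | ȳᵢ | A·x̄ᵢ | A·ȳᵢ
web | 2000.00 | 10.00 | 50.00 | 20000.00 | 100000.00
bottom flange | 1760.00 | 60.00 | 11.00 | 105600.00 | 19360.00
top flange | 1760.00 | 60.00 | 89.00 | 105600.00 | 156640.00
Σ | 5520.00 |  |  | 231200.00 | 276000.00
x̄ = 231200.00 / 5520.00 = 41.88 mm
ȳ = 276000.00 / 5520.00 = 50.00 mm

x̄ = 41.88 mm, ȳ = 50.00 mm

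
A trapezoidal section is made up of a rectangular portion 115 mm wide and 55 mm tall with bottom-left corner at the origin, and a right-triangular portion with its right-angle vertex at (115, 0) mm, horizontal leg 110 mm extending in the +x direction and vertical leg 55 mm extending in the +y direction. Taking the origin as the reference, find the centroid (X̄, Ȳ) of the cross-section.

Part | A | x̄ᵢ | ȳᵢ | A·x̄ᵢ | A·ȳᵢ
rectangular portion | 6325.00 | 57.50 | 27.50 | 363687.50 | 173937.50
triangular portion | 3025.00 | 151.67 | 18.33 | 458791.67 | 55458.33
Σ | 9350.00 |  |  | 822479.17 | 229395.83
X̄ = 822479.17 / 9350.00 = 87.97 mm
Ȳ = 229395.83 / 9350.00 = 24.53 mm

X̄ = 87.97 mm, Ȳ = 24.53 mm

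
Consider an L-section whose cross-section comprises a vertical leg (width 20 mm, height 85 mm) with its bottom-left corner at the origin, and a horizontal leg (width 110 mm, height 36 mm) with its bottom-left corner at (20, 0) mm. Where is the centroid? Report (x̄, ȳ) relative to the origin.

x̄ = 55.48 mm, ȳ = 25.36 mm

vertical leg: A = 20 × 85 = 1700.00, centroid at (10.00, 42.50).
horizontal leg: A = 110 × 36 = 3960.00, centroid at (75.00, 18.00).
ΣA = 5660.00 mm², ΣAx̄ = 314000.00 mm³, ΣAȳ = 143530.00 mm³.
x̄ = 314000.00/5660.00 = 55.48 mm; ȳ = 143530.00/5660.00 = 25.36 mm.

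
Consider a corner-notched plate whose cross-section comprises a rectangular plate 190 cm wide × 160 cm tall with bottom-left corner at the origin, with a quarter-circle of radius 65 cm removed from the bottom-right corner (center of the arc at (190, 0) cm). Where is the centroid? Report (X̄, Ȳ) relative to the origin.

plate: A = 190 × 160 = 30400.00, centroid at (95.00, 80.00).
removed quarter-circle: A = −¼π·65² = -3318.31, centroid at (162.41, 27.59).
ΣA = 27081.69 cm²
ΣAX̄ = (30400.00)(95.00) + (-3318.31)(162.41) = 2349063.29 cm³
ΣAȲ = (30400.00)(80.00) + (-3318.31)(27.59) = 2340458.33 cm³
X̄ = 2349063.29 / 27081.69 = 86.74 cm
Ȳ = 2340458.33 / 27081.69 = 86.42 cm

X̄ = 86.74 cm, Ȳ = 86.42 cm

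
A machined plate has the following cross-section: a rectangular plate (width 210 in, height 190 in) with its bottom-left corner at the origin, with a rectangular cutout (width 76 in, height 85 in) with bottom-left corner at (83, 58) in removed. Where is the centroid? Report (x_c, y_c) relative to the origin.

x_c = 101.91 in, y_c = 93.94 in

Part | A | x̄ᵢ | ȳᵢ | A·x̄ᵢ | A·ȳᵢ
plate | 39900.00 | 105.00 | 95.00 | 4189500.00 | 3790500.00
hole | -6460.00 | 121.00 | 100.50 | -781660.00 | -649230.00
Σ | 33440.00 |  |  | 3407840.00 | 3141270.00
x_c = 3407840.00 / 33440.00 = 101.91 in
y_c = 3141270.00 / 33440.00 = 93.94 in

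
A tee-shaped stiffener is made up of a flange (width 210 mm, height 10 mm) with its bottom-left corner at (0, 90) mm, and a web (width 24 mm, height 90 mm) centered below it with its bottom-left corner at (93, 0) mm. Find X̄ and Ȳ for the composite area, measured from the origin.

web: A = 24 × 90 = 2160.00, centroid at (105.00, 45.00).
flange: A = 210 × 10 = 2100.00, centroid at (105.00, 95.00).
ΣA = 4260.00 mm², ΣAX̄ = 447300.00 mm³, ΣAȲ = 296700.00 mm³.
X̄ = 447300.00/4260.00 = 105.00 mm; Ȳ = 296700.00/4260.00 = 69.65 mm.

X̄ = 105.00 mm, Ȳ = 69.65 mm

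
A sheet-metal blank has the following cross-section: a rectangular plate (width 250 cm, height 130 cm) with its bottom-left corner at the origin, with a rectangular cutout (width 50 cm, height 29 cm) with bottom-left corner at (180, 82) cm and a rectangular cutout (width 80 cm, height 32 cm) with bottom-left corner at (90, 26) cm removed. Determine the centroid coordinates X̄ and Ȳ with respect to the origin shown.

X̄ = 120.48 cm, Ȳ = 65.46 cm

plate: A = 250 × 130 = 32500.00, centroid at (125.00, 65.00).
hole 1: A = −(50 × 29) = -1450.00, centroid at (205.00, 96.50).
hole 2: A = −(80 × 32) = -2560.00, centroid at (130.00, 42.00).
ΣA = 28490.00 cm²
ΣAX̄ = (32500.00)(125.00) + (-1450.00)(205.00) + (-2560.00)(130.00) = 3432450.00 cm³
ΣAȲ = (32500.00)(65.00) + (-1450.00)(96.50) + (-2560.00)(42.00) = 1865055.00 cm³
X̄ = 3432450.00 / 28490.00 = 120.48 cm
Ȳ = 1865055.00 / 28490.00 = 65.46 cm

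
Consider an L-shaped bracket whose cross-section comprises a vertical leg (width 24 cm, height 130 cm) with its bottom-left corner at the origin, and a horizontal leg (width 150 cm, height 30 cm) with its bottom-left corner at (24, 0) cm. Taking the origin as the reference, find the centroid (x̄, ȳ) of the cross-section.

Part | A | x̄ᵢ | ȳᵢ | A·x̄ᵢ | A·ȳᵢ
vertical leg | 3120.00 | 12.00 | 65.00 | 37440.00 | 202800.00
horizontal leg | 4500.00 | 99.00 | 15.00 | 445500.00 | 67500.00
Σ | 7620.00 |  |  | 482940.00 | 270300.00
x̄ = 482940.00 / 7620.00 = 63.38 cm
ȳ = 270300.00 / 7620.00 = 35.47 cm

x̄ = 63.38 cm, ȳ = 35.47 cm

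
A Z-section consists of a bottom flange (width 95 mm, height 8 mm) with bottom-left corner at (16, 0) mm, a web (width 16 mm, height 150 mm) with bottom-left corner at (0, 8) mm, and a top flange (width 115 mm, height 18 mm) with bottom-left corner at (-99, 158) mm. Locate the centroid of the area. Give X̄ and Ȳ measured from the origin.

X̄ = -3.53 mm, Ȳ = 104.77 mm

Part | A | x̄ᵢ | ȳᵢ | A·x̄ᵢ | A·ȳᵢ
bottom flange | 760.00 | 63.50 | 4.00 | 48260.00 | 3040.00
web | 2400.00 | 8.00 | 83.00 | 19200.00 | 199200.00
top flange | 2070.00 | -41.50 | 167.00 | -85905.00 | 345690.00
Σ | 5230.00 |  |  | -18445.00 | 547930.00
X̄ = -18445.00 / 5230.00 = -3.53 mm
Ȳ = 547930.00 / 5230.00 = 104.77 mm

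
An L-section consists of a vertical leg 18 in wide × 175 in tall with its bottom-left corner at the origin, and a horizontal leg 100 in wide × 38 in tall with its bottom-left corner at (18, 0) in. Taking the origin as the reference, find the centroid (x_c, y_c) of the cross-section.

Part | A | x̄ᵢ | ȳᵢ | A·x̄ᵢ | A·ȳᵢ
vertical leg | 3150.00 | 9.00 | 87.50 | 28350.00 | 275625.00
horizontal leg | 3800.00 | 68.00 | 19.00 | 258400.00 | 72200.00
Σ | 6950.00 |  |  | 286750.00 | 347825.00
x_c = 286750.00 / 6950.00 = 41.26 in
y_c = 347825.00 / 6950.00 = 50.05 in

x_c = 41.26 in, y_c = 50.05 in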